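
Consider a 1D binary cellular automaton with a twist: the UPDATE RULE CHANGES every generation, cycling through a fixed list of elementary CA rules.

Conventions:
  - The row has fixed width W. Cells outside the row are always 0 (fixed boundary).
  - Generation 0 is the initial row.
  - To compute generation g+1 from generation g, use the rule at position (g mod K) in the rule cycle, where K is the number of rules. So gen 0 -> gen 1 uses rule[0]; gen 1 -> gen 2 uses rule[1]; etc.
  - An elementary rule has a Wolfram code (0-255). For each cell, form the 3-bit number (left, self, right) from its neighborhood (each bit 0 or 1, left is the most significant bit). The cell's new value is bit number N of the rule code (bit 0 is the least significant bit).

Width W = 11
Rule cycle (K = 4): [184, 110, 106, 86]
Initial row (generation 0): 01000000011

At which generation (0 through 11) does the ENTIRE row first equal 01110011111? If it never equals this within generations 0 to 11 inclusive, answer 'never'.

Gen 0: 01000000011
Gen 1 (rule 184): 00100000010
Gen 2 (rule 110): 01100000110
Gen 3 (rule 106): 11100001110
Gen 4 (rule 86): 00110010011
Gen 5 (rule 184): 00101001010
Gen 6 (rule 110): 01111011110
Gen 7 (rule 106): 11001110010
Gen 8 (rule 86): 01110011111
Gen 9 (rule 184): 01101011110
Gen 10 (rule 110): 11111110010
Gen 11 (rule 106): 10000010100

Answer: 8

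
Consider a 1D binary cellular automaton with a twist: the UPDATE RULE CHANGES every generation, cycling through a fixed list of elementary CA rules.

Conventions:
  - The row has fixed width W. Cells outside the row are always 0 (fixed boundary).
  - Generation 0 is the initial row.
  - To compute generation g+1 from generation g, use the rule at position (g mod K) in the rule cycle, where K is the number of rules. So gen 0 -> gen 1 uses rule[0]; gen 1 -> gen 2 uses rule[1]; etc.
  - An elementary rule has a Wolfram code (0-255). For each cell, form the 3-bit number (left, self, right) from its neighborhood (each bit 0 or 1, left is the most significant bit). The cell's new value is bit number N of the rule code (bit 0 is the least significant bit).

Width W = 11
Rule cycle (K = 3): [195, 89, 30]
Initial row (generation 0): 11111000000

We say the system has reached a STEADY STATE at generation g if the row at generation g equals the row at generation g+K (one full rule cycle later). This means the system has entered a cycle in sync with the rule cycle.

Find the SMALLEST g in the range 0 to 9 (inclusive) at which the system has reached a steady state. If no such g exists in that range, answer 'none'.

Gen 0: 11111000000
Gen 1 (rule 195): 01111011111
Gen 2 (rule 89): 01001010001
Gen 3 (rule 30): 11111011011
Gen 4 (rule 195): 01111001001
Gen 5 (rule 89): 01001100100
Gen 6 (rule 30): 11111011110
Gen 7 (rule 195): 01111001110
Gen 8 (rule 89): 01001101011
Gen 9 (rule 30): 11111001010
Gen 10 (rule 195): 01111010000
Gen 11 (rule 89): 01001001111
Gen 12 (rule 30): 11111111000

Answer: none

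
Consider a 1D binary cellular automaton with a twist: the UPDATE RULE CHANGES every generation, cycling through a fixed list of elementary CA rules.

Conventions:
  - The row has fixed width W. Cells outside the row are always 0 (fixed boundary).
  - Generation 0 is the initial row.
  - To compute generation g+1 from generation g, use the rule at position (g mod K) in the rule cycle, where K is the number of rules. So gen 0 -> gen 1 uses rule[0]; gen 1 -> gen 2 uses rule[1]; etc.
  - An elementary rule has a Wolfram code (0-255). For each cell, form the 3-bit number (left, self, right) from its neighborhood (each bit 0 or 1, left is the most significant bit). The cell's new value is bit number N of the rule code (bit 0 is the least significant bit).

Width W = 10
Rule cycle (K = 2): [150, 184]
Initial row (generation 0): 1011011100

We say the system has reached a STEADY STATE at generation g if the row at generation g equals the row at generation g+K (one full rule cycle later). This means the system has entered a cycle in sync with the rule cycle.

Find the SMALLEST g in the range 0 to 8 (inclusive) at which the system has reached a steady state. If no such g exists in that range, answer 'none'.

Answer: none

Derivation:
Gen 0: 1011011100
Gen 1 (rule 150): 1000001010
Gen 2 (rule 184): 0100000101
Gen 3 (rule 150): 1110001101
Gen 4 (rule 184): 1101001010
Gen 5 (rule 150): 0001111011
Gen 6 (rule 184): 0001110110
Gen 7 (rule 150): 0010100001
Gen 8 (rule 184): 0001010000
Gen 9 (rule 150): 0011011000
Gen 10 (rule 184): 0010110100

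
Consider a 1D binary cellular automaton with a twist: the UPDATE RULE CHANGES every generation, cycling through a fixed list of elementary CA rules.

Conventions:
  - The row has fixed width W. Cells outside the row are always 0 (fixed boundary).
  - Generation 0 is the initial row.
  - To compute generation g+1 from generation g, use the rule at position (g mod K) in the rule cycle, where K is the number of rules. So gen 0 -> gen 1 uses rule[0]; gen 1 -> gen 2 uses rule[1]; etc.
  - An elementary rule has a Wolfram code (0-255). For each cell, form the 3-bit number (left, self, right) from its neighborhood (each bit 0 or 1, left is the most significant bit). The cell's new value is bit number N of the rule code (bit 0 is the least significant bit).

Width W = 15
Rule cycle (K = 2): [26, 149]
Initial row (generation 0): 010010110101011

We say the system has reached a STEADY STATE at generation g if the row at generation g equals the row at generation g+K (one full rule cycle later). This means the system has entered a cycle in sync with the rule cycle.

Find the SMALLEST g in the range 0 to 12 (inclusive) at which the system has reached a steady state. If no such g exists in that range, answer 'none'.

Answer: 5

Derivation:
Gen 0: 010010110101011
Gen 1 (rule 26): 101100100000010
Gen 2 (rule 149): 100010111111011
Gen 3 (rule 26): 010100100000010
Gen 4 (rule 149): 010110111111011
Gen 5 (rule 26): 100100100000010
Gen 6 (rule 149): 110110111111011
Gen 7 (rule 26): 100100100000010
Gen 8 (rule 149): 110110111111011
Gen 9 (rule 26): 100100100000010
Gen 10 (rule 149): 110110111111011
Gen 11 (rule 26): 100100100000010
Gen 12 (rule 149): 110110111111011
Gen 13 (rule 26): 100100100000010
Gen 14 (rule 149): 110110111111011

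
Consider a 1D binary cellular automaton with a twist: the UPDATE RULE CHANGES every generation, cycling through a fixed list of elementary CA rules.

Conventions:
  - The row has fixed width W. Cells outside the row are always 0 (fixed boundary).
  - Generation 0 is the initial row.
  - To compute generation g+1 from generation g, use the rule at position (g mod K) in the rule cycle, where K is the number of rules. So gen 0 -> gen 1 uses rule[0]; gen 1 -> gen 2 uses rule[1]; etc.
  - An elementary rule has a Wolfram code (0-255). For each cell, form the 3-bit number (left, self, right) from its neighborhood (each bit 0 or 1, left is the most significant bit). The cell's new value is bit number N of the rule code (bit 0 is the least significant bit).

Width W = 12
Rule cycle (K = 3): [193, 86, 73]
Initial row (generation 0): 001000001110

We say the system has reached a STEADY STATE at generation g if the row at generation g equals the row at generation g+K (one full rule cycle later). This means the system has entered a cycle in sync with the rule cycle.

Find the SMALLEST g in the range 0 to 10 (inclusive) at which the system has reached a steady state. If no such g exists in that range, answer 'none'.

Answer: none

Derivation:
Gen 0: 001000001110
Gen 1 (rule 193): 100011100110
Gen 2 (rule 86): 110100111011
Gen 3 (rule 73): 110000101011
Gen 4 (rule 193): 010110000001
Gen 5 (rule 86): 110011000011
Gen 6 (rule 73): 110011011011
Gen 7 (rule 193): 010001001001
Gen 8 (rule 86): 111011111111
Gen 9 (rule 73): 101010000001
Gen 10 (rule 193): 000000111100
Gen 11 (rule 86): 000001000110
Gen 12 (rule 73): 111100010110
Gen 13 (rule 193): 011101000010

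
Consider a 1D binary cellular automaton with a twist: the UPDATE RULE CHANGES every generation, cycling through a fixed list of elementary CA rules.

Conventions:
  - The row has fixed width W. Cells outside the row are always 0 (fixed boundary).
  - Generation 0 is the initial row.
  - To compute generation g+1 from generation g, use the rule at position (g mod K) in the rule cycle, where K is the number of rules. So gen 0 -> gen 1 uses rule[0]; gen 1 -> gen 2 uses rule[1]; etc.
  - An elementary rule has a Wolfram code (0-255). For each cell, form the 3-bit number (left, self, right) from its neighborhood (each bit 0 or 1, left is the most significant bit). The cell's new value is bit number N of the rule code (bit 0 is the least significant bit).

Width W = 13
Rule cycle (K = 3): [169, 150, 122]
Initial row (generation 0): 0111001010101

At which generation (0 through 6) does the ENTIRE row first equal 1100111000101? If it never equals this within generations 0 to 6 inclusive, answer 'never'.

Answer: 5

Derivation:
Gen 0: 0111001010101
Gen 1 (rule 169): 0110000101010
Gen 2 (rule 150): 1001001101011
Gen 3 (rule 122): 0110111110111
Gen 4 (rule 169): 0101111101110
Gen 5 (rule 150): 1100111000101
Gen 6 (rule 122): 1111101101010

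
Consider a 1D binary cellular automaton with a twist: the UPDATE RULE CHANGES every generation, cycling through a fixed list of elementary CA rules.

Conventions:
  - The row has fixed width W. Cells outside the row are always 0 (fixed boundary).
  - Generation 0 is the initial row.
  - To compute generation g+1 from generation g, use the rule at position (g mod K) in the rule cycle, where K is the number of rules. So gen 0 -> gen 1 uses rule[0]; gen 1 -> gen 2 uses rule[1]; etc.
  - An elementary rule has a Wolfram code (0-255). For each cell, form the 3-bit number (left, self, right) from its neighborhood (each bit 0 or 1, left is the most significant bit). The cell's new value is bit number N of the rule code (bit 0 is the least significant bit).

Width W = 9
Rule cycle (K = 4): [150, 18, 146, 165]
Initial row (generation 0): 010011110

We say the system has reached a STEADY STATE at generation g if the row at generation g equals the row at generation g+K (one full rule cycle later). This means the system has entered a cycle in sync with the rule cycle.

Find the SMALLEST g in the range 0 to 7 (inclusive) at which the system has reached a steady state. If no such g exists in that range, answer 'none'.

Answer: 7

Derivation:
Gen 0: 010011110
Gen 1 (rule 150): 111101101
Gen 2 (rule 18): 000000000
Gen 3 (rule 146): 000000000
Gen 4 (rule 165): 111111111
Gen 5 (rule 150): 011111110
Gen 6 (rule 18): 100000001
Gen 7 (rule 146): 010000010
Gen 8 (rule 165): 010111010
Gen 9 (rule 150): 110010011
Gen 10 (rule 18): 001101100
Gen 11 (rule 146): 010000010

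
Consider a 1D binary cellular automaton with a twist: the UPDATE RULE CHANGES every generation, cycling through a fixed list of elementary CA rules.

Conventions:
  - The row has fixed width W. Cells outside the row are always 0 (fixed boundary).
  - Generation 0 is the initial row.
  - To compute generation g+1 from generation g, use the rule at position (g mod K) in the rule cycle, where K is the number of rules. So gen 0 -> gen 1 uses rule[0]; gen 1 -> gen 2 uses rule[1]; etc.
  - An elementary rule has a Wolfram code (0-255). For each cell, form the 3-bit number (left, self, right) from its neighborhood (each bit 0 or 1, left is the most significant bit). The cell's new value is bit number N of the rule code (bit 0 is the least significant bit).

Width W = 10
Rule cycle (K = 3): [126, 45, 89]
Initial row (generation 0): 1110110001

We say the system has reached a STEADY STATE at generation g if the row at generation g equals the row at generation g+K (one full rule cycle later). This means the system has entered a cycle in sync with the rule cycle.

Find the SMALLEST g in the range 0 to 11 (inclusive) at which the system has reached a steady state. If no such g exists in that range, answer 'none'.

Gen 0: 1110110001
Gen 1 (rule 126): 1011111011
Gen 2 (rule 45): 1110000110
Gen 3 (rule 89): 1011110111
Gen 4 (rule 126): 1110011101
Gen 5 (rule 45): 1000010011
Gen 6 (rule 89): 0111001011
Gen 7 (rule 126): 1101111111
Gen 8 (rule 45): 1011000000
Gen 9 (rule 89): 0011111111
Gen 10 (rule 126): 0110000001
Gen 11 (rule 45): 0100111101
Gen 12 (rule 89): 0010100100
Gen 13 (rule 126): 0111111110
Gen 14 (rule 45): 0100000000

Answer: none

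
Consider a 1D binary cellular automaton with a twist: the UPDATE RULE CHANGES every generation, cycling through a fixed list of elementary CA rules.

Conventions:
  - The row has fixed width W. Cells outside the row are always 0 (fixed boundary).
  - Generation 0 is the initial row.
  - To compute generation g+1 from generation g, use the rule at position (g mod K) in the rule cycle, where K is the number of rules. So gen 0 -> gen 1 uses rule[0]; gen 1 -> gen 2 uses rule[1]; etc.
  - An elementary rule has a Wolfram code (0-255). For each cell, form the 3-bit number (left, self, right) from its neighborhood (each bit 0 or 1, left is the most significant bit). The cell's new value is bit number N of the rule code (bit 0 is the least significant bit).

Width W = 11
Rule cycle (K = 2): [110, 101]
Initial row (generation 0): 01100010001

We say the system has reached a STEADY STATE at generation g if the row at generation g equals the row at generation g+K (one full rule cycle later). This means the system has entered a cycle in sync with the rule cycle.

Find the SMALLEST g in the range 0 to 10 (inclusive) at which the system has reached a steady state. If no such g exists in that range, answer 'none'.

Gen 0: 01100010001
Gen 1 (rule 110): 11100110011
Gen 2 (rule 101): 00100010001
Gen 3 (rule 110): 01100110011
Gen 4 (rule 101): 00100010001
Gen 5 (rule 110): 01100110011
Gen 6 (rule 101): 00100010001
Gen 7 (rule 110): 01100110011
Gen 8 (rule 101): 00100010001
Gen 9 (rule 110): 01100110011
Gen 10 (rule 101): 00100010001
Gen 11 (rule 110): 01100110011
Gen 12 (rule 101): 00100010001

Answer: 2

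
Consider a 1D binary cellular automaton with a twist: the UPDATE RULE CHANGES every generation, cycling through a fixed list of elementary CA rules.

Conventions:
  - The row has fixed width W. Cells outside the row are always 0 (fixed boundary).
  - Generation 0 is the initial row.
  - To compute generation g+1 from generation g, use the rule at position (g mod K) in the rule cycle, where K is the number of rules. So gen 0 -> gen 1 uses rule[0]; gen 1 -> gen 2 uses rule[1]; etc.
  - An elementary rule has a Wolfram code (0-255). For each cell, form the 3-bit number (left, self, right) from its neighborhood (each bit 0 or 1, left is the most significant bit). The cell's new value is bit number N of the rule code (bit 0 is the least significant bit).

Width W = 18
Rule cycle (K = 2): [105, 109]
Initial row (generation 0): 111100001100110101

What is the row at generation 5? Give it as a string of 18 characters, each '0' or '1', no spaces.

Gen 0: 111100001100110101
Gen 1 (rule 105): 100101101100111010
Gen 2 (rule 109): 100111111100101110
Gen 3 (rule 105): 000100000100011010
Gen 4 (rule 109): 110101110101011110
Gen 5 (rule 105): 111011011010110010

Answer: 111011011010110010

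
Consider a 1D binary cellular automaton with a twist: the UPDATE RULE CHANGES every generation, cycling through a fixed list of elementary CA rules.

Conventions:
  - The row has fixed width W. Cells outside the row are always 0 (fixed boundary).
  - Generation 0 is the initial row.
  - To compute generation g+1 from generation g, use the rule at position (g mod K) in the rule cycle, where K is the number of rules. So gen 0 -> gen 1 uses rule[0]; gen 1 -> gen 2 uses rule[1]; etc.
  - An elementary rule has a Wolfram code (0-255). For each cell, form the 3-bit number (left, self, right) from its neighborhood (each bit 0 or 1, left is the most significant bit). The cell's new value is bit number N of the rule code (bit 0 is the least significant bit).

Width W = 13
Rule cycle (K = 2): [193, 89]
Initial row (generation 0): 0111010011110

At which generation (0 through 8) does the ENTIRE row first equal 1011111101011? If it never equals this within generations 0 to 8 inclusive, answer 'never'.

Answer: 2

Derivation:
Gen 0: 0111010011110
Gen 1 (rule 193): 0011000001110
Gen 2 (rule 89): 1011111101011
Gen 3 (rule 193): 0001111100001
Gen 4 (rule 89): 1101000111100
Gen 5 (rule 193): 0100010011101
Gen 6 (rule 89): 0011001010100
Gen 7 (rule 193): 1001000000001
Gen 8 (rule 89): 0100111111100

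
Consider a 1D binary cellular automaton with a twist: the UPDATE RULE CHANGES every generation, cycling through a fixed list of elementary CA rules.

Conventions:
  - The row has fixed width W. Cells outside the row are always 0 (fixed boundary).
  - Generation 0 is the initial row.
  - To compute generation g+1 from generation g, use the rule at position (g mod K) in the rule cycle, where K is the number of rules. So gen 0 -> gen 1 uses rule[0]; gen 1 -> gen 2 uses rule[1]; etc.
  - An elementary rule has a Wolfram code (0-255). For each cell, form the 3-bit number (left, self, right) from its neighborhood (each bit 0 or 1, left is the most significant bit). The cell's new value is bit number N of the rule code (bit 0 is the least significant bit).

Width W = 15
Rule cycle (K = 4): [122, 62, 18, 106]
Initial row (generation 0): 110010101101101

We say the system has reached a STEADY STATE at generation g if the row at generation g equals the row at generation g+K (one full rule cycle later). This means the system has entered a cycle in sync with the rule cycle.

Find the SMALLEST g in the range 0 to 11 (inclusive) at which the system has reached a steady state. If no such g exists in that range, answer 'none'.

Answer: 7

Derivation:
Gen 0: 110010101101101
Gen 1 (rule 122): 111101011111110
Gen 2 (rule 62): 100011110000001
Gen 3 (rule 18): 010100001000010
Gen 4 (rule 106): 101000010000100
Gen 5 (rule 122): 010100101001010
Gen 6 (rule 62): 111111111111111
Gen 7 (rule 18): 000000000000000
Gen 8 (rule 106): 000000000000000
Gen 9 (rule 122): 000000000000000
Gen 10 (rule 62): 000000000000000
Gen 11 (rule 18): 000000000000000
Gen 12 (rule 106): 000000000000000
Gen 13 (rule 122): 000000000000000
Gen 14 (rule 62): 000000000000000
Gen 15 (rule 18): 000000000000000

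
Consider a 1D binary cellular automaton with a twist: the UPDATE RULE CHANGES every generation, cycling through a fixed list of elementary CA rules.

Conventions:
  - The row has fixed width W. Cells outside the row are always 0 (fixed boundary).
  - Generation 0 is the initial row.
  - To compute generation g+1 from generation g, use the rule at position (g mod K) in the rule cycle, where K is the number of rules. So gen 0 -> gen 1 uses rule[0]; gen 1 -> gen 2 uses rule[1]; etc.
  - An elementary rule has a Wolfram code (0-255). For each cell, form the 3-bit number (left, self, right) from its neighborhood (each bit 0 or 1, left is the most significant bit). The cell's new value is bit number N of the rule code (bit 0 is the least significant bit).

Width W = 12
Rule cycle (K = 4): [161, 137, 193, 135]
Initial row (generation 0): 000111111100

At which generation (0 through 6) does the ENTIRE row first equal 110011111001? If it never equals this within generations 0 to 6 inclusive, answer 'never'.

Gen 0: 000111111100
Gen 1 (rule 161): 110011111001
Gen 2 (rule 137): 100011110000
Gen 3 (rule 193): 001001110111
Gen 4 (rule 135): 111010100010
Gen 5 (rule 161): 010101001000
Gen 6 (rule 137): 000000000011

Answer: 1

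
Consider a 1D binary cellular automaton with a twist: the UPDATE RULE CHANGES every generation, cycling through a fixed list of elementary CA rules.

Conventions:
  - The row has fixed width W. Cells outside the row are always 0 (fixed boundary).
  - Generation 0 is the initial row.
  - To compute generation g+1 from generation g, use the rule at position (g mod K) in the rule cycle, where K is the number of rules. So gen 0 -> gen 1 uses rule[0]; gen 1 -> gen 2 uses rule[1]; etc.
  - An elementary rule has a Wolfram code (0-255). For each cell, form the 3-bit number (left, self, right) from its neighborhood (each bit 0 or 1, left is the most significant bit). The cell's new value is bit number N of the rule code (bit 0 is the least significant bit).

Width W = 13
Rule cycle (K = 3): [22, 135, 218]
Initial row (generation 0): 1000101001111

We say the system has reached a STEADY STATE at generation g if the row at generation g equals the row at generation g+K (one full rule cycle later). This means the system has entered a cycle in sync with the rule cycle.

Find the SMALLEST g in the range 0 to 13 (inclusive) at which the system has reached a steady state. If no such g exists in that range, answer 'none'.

Gen 0: 1000101001111
Gen 1 (rule 22): 1101101110000
Gen 2 (rule 135): 0000000100111
Gen 3 (rule 218): 0000001011111
Gen 4 (rule 22): 0000011000000
Gen 5 (rule 135): 1111100011111
Gen 6 (rule 218): 1111110111111
Gen 7 (rule 22): 0000000000000
Gen 8 (rule 135): 1111111111111
Gen 9 (rule 218): 1111111111111
Gen 10 (rule 22): 0000000000000
Gen 11 (rule 135): 1111111111111
Gen 12 (rule 218): 1111111111111
Gen 13 (rule 22): 0000000000000
Gen 14 (rule 135): 1111111111111
Gen 15 (rule 218): 1111111111111
Gen 16 (rule 22): 0000000000000

Answer: 7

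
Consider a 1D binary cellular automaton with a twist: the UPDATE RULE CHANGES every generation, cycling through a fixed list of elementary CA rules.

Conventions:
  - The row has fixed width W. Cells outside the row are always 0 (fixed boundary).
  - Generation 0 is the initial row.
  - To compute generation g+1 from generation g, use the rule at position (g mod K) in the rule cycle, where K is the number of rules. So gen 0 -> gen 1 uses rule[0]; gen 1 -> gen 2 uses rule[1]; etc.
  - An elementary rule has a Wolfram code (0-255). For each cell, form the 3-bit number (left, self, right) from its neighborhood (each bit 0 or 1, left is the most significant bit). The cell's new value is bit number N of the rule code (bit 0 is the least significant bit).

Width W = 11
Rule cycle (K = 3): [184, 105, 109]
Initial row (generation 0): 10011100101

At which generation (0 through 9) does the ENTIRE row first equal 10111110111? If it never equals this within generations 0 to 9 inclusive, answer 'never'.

Gen 0: 10011100101
Gen 1 (rule 184): 01011010010
Gen 2 (rule 105): 00111100000
Gen 3 (rule 109): 10100101111
Gen 4 (rule 184): 01010011110
Gen 5 (rule 105): 00100010010
Gen 6 (rule 109): 10101010010
Gen 7 (rule 184): 01010101001
Gen 8 (rule 105): 00101010000
Gen 9 (rule 109): 10111110111

Answer: 9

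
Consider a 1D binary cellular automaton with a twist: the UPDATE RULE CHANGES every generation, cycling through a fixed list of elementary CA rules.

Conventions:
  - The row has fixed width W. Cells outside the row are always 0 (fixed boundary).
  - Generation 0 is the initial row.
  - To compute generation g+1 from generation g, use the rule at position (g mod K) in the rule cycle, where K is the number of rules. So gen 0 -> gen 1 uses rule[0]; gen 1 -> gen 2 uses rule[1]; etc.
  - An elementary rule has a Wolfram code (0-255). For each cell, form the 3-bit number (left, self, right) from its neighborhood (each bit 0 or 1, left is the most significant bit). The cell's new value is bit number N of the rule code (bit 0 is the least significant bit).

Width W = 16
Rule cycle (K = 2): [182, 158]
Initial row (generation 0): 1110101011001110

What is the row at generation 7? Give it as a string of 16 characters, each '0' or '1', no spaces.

Answer: 0111111110111111

Derivation:
Gen 0: 1110101011001110
Gen 1 (rule 182): 0101111100110101
Gen 2 (rule 158): 1101111011100101
Gen 3 (rule 182): 0010110101011111
Gen 4 (rule 158): 0110100101011110
Gen 5 (rule 182): 1001111111101101
Gen 6 (rule 158): 1111111111001001
Gen 7 (rule 182): 0111111110111111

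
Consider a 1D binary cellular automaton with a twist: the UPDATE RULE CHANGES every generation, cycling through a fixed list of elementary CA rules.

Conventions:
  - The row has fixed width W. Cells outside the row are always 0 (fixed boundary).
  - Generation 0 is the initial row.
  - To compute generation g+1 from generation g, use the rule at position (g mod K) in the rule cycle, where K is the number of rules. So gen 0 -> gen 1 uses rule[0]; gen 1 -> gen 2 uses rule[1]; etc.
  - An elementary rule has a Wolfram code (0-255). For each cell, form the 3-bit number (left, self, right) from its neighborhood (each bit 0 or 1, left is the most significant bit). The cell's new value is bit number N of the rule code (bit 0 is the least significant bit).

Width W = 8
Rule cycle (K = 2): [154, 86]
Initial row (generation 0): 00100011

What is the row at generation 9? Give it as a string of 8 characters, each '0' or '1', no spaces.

Answer: 10001110

Derivation:
Gen 0: 00100011
Gen 1 (rule 154): 01010110
Gen 2 (rule 86): 11010011
Gen 3 (rule 154): 10001110
Gen 4 (rule 86): 11010011
Gen 5 (rule 154): 10001110
Gen 6 (rule 86): 11010011
Gen 7 (rule 154): 10001110
Gen 8 (rule 86): 11010011
Gen 9 (rule 154): 10001110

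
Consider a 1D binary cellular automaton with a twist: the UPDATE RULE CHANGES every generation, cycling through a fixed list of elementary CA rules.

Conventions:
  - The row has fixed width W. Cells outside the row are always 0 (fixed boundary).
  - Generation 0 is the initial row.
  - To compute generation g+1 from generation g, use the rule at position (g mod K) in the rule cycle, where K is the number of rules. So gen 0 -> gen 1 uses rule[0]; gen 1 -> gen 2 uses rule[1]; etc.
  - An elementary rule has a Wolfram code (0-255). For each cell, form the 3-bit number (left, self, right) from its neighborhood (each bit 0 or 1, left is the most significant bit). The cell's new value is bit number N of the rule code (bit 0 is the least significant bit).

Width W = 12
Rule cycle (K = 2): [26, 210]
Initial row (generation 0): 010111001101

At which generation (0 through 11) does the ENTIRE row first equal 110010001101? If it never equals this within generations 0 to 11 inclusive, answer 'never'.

Answer: never

Derivation:
Gen 0: 010111001101
Gen 1 (rule 26): 100100111000
Gen 2 (rule 210): 011011011100
Gen 3 (rule 26): 110010010010
Gen 4 (rule 210): 011101101101
Gen 5 (rule 26): 110001001000
Gen 6 (rule 210): 011010110100
Gen 7 (rule 26): 110000100010
Gen 8 (rule 210): 011001010101
Gen 9 (rule 26): 110110000000
Gen 10 (rule 210): 010011000000
Gen 11 (rule 26): 101110100000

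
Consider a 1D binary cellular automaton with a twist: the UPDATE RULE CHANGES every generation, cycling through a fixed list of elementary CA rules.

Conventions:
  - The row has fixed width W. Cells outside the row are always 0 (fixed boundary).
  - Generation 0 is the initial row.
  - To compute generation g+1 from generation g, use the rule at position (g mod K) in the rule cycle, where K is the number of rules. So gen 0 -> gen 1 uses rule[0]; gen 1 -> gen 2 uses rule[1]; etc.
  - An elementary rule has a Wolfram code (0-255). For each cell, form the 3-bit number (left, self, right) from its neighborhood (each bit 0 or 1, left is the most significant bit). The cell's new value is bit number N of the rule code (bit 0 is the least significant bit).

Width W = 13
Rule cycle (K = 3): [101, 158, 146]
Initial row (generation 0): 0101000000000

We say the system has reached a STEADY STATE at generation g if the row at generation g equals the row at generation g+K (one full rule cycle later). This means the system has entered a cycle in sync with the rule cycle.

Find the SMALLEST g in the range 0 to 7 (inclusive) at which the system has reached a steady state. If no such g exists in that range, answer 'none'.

Gen 0: 0101000000000
Gen 1 (rule 101): 0111011111111
Gen 2 (rule 158): 1110011111110
Gen 3 (rule 146): 0101101111101
Gen 4 (rule 101): 0110110000111
Gen 5 (rule 158): 1100101001110
Gen 6 (rule 146): 0011000110101
Gen 7 (rule 101): 1001010011111
Gen 8 (rule 158): 1111011111110
Gen 9 (rule 146): 0110001111101
Gen 10 (rule 101): 0010100000111

Answer: none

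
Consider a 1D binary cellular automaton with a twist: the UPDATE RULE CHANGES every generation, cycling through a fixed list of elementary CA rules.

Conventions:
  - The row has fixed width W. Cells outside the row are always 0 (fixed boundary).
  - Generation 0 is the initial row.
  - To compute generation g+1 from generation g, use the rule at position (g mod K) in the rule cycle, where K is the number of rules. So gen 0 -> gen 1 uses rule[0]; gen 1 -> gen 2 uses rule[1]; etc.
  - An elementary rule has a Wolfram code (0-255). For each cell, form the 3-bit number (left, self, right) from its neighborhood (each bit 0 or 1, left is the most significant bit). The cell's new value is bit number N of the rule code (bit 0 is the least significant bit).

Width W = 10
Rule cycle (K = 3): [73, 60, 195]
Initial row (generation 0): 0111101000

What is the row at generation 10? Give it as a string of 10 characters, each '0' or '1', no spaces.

Answer: 0001000100

Derivation:
Gen 0: 0111101000
Gen 1 (rule 73): 0100100011
Gen 2 (rule 60): 0110110010
Gen 3 (rule 195): 1010010100
Gen 4 (rule 73): 0000000001
Gen 5 (rule 60): 0000000001
Gen 6 (rule 195): 1111111110
Gen 7 (rule 73): 1000000010
Gen 8 (rule 60): 1100000011
Gen 9 (rule 195): 0101111101
Gen 10 (rule 73): 0001000100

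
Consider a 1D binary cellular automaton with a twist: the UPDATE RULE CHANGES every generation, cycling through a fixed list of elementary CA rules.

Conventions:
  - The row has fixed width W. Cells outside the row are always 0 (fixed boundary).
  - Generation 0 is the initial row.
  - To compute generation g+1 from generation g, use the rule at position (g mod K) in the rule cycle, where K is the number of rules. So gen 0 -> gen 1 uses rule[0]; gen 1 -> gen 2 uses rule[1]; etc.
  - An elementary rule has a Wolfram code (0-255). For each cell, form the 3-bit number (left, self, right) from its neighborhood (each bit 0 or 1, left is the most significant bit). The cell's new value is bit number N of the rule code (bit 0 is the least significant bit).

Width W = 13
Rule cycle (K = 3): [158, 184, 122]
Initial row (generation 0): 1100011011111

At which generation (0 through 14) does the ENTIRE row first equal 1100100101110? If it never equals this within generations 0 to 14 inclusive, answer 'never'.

Answer: never

Derivation:
Gen 0: 1100011011111
Gen 1 (rule 158): 1010110011110
Gen 2 (rule 184): 0101101011101
Gen 3 (rule 122): 1011110110110
Gen 4 (rule 158): 1011100100101
Gen 5 (rule 184): 0111010010010
Gen 6 (rule 122): 1101101101101
Gen 7 (rule 158): 1001001001001
Gen 8 (rule 184): 0100100100100
Gen 9 (rule 122): 1011011011010
Gen 10 (rule 158): 1010010010011
Gen 11 (rule 184): 0101001001010
Gen 12 (rule 122): 1010110110101
Gen 13 (rule 158): 1010100100101
Gen 14 (rule 184): 0101010010010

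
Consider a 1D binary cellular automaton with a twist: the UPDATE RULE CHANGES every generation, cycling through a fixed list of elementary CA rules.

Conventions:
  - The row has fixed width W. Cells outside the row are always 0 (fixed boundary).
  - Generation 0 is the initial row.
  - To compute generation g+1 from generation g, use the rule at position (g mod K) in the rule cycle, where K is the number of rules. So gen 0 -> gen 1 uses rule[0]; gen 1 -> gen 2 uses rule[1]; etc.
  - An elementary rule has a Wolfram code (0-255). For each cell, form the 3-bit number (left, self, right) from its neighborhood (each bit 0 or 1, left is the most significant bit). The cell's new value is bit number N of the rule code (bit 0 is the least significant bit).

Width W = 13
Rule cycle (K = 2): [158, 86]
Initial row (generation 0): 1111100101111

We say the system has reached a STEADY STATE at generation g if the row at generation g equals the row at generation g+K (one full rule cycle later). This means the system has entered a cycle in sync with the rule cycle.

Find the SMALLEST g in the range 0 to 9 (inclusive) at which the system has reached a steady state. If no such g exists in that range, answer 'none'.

Gen 0: 1111100101111
Gen 1 (rule 158): 1111011101110
Gen 2 (rule 86): 0001000100011
Gen 3 (rule 158): 0011101110110
Gen 4 (rule 86): 0100100010011
Gen 5 (rule 158): 1111110111110
Gen 6 (rule 86): 0000010000011
Gen 7 (rule 158): 0000111000110
Gen 8 (rule 86): 0001001101011
Gen 9 (rule 158): 0011111001010
Gen 10 (rule 86): 0100001111011
Gen 11 (rule 158): 1110011110010

Answer: none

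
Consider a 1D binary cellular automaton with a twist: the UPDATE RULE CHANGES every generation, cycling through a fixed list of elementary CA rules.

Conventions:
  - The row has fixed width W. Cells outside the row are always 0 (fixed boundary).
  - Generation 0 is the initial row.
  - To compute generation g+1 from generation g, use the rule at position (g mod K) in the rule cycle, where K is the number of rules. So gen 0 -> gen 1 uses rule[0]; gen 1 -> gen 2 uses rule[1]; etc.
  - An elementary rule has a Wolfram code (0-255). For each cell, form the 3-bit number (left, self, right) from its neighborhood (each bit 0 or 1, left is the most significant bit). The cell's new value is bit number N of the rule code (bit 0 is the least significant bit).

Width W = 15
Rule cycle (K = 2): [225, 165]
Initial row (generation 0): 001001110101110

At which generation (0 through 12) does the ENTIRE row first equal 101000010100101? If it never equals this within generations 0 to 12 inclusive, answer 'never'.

Answer: never

Derivation:
Gen 0: 001001110101110
Gen 1 (rule 225): 100000111010110
Gen 2 (rule 165): 101110010111000
Gen 3 (rule 225): 010110001011011
Gen 4 (rule 165): 011000101100100
Gen 5 (rule 225): 001010010100001
Gen 6 (rule 165): 101110011101101
Gen 7 (rule 225): 010110001110110
Gen 8 (rule 165): 011000100101000
Gen 9 (rule 225): 001010000010011
Gen 10 (rule 165): 101110111010000
Gen 11 (rule 225): 010111011100111
Gen 12 (rule 165): 011010101000010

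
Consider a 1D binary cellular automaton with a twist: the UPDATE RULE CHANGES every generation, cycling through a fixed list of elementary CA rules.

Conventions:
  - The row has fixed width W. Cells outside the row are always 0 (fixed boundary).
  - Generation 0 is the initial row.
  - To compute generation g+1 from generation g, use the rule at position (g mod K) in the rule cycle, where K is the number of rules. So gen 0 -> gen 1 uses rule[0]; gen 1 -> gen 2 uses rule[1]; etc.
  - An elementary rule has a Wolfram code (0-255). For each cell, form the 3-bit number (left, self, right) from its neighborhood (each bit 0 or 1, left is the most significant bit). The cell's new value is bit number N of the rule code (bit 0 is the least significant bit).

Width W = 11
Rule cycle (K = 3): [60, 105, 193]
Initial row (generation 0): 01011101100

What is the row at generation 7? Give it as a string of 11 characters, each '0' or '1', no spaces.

Answer: 01000010010

Derivation:
Gen 0: 01011101100
Gen 1 (rule 60): 01110011010
Gen 2 (rule 105): 01010011100
Gen 3 (rule 193): 00000001101
Gen 4 (rule 60): 00000001011
Gen 5 (rule 105): 11111100111
Gen 6 (rule 193): 01111100011
Gen 7 (rule 60): 01000010010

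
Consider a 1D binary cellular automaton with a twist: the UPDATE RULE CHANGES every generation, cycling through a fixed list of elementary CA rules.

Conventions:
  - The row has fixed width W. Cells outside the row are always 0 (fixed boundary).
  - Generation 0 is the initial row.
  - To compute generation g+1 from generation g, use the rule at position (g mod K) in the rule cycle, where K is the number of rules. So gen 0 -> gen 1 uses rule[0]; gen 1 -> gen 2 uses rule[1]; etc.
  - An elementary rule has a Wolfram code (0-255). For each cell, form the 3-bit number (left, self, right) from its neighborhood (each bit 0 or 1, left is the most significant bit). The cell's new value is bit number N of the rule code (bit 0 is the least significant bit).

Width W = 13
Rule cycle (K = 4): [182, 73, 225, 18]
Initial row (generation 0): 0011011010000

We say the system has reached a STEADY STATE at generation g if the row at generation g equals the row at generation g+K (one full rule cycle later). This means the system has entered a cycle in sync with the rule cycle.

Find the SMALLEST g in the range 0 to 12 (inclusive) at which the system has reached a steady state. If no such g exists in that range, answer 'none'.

Answer: 12

Derivation:
Gen 0: 0011011010000
Gen 1 (rule 182): 0100100111000
Gen 2 (rule 73): 0000000101011
Gen 3 (rule 225): 1111110010101
Gen 4 (rule 18): 0000001100000
Gen 5 (rule 182): 0000010010000
Gen 6 (rule 73): 1111000000111
Gen 7 (rule 225): 0111011110011
Gen 8 (rule 18): 1000000001100
Gen 9 (rule 182): 1100000010010
Gen 10 (rule 73): 1101111000000
Gen 11 (rule 225): 0110111011111
Gen 12 (rule 18): 1000000000000
Gen 13 (rule 182): 1100000000000
Gen 14 (rule 73): 1101111111111
Gen 15 (rule 225): 0110111111111
Gen 16 (rule 18): 1000000000000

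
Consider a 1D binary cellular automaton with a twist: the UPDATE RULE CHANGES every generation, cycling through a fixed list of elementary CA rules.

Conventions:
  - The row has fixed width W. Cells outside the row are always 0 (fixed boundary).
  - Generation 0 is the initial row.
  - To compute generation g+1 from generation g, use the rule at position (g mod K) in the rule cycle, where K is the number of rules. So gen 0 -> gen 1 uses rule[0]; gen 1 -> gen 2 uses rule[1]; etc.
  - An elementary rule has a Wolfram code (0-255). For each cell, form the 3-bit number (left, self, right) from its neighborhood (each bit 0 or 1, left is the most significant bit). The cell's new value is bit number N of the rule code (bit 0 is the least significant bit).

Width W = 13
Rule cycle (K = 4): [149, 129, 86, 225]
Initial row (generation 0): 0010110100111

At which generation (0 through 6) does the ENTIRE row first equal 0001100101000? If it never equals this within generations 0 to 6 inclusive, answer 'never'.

Gen 0: 0010110100111
Gen 1 (rule 149): 1010000110010
Gen 2 (rule 129): 0000110000000
Gen 3 (rule 86): 0001011000000
Gen 4 (rule 225): 1100101011111
Gen 5 (rule 149): 0010101001110
Gen 6 (rule 129): 1000000000100

Answer: never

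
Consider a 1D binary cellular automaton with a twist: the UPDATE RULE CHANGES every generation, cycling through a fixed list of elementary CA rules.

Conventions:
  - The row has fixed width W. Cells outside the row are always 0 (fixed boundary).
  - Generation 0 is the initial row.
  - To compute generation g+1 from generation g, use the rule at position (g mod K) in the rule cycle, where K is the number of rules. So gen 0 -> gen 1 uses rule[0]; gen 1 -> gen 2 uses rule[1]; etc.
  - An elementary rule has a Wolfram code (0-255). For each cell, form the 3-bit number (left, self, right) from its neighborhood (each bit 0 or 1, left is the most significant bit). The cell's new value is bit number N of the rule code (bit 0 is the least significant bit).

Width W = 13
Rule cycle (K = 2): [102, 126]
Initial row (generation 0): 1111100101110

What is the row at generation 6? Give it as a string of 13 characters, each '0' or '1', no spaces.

Gen 0: 1111100101110
Gen 1 (rule 102): 0000101110010
Gen 2 (rule 126): 0001111011111
Gen 3 (rule 102): 0010001100001
Gen 4 (rule 126): 0111011110011
Gen 5 (rule 102): 1001100010101
Gen 6 (rule 126): 1111110111111

Answer: 1111110111111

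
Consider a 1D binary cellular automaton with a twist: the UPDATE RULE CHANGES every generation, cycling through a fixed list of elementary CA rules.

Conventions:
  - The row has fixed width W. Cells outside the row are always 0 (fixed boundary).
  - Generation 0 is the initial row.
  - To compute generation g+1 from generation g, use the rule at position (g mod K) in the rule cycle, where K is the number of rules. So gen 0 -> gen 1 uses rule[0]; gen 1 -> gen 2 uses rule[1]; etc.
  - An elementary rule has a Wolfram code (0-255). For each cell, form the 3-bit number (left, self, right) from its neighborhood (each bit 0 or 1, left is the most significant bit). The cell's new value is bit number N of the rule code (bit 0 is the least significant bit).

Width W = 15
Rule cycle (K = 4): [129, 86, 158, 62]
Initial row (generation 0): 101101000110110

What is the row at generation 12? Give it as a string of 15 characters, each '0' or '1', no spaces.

Answer: 011000000011001

Derivation:
Gen 0: 101101000110110
Gen 1 (rule 129): 000000010000000
Gen 2 (rule 86): 000000111000000
Gen 3 (rule 158): 000001110100000
Gen 4 (rule 62): 000011001110000
Gen 5 (rule 129): 111000000100111
Gen 6 (rule 86): 001100001111001
Gen 7 (rule 158): 011010011110111
Gen 8 (rule 62): 110111110001100
Gen 9 (rule 129): 000011100100001
Gen 10 (rule 86): 000100111110011
Gen 11 (rule 158): 001111111101110
Gen 12 (rule 62): 011000000011001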